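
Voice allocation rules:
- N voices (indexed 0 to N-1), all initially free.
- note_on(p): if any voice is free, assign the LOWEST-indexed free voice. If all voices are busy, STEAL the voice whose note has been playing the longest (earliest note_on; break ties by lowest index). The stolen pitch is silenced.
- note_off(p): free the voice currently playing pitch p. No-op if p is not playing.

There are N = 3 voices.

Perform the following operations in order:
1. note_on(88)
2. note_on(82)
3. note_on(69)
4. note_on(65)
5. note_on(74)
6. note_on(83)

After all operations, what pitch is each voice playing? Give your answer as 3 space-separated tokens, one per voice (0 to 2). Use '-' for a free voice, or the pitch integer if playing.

Op 1: note_on(88): voice 0 is free -> assigned | voices=[88 - -]
Op 2: note_on(82): voice 1 is free -> assigned | voices=[88 82 -]
Op 3: note_on(69): voice 2 is free -> assigned | voices=[88 82 69]
Op 4: note_on(65): all voices busy, STEAL voice 0 (pitch 88, oldest) -> assign | voices=[65 82 69]
Op 5: note_on(74): all voices busy, STEAL voice 1 (pitch 82, oldest) -> assign | voices=[65 74 69]
Op 6: note_on(83): all voices busy, STEAL voice 2 (pitch 69, oldest) -> assign | voices=[65 74 83]

Answer: 65 74 83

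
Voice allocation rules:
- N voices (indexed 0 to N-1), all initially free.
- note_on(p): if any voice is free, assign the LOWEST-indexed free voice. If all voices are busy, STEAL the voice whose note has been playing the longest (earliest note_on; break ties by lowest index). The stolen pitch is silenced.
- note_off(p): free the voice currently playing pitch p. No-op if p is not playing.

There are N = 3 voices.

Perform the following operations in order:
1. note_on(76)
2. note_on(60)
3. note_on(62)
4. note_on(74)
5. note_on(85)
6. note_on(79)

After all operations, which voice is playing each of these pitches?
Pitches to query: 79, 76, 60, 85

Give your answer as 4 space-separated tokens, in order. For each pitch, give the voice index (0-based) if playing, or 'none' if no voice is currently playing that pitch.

Op 1: note_on(76): voice 0 is free -> assigned | voices=[76 - -]
Op 2: note_on(60): voice 1 is free -> assigned | voices=[76 60 -]
Op 3: note_on(62): voice 2 is free -> assigned | voices=[76 60 62]
Op 4: note_on(74): all voices busy, STEAL voice 0 (pitch 76, oldest) -> assign | voices=[74 60 62]
Op 5: note_on(85): all voices busy, STEAL voice 1 (pitch 60, oldest) -> assign | voices=[74 85 62]
Op 6: note_on(79): all voices busy, STEAL voice 2 (pitch 62, oldest) -> assign | voices=[74 85 79]

Answer: 2 none none 1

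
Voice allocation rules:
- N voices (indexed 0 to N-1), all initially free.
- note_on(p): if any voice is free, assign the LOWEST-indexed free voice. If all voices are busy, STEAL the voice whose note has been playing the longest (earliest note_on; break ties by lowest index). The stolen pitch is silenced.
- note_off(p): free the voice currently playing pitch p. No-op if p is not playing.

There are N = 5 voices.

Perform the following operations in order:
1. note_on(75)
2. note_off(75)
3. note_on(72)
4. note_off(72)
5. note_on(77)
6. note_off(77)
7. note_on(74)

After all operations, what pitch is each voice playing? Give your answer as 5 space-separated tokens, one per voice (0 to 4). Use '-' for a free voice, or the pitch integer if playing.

Op 1: note_on(75): voice 0 is free -> assigned | voices=[75 - - - -]
Op 2: note_off(75): free voice 0 | voices=[- - - - -]
Op 3: note_on(72): voice 0 is free -> assigned | voices=[72 - - - -]
Op 4: note_off(72): free voice 0 | voices=[- - - - -]
Op 5: note_on(77): voice 0 is free -> assigned | voices=[77 - - - -]
Op 6: note_off(77): free voice 0 | voices=[- - - - -]
Op 7: note_on(74): voice 0 is free -> assigned | voices=[74 - - - -]

Answer: 74 - - - -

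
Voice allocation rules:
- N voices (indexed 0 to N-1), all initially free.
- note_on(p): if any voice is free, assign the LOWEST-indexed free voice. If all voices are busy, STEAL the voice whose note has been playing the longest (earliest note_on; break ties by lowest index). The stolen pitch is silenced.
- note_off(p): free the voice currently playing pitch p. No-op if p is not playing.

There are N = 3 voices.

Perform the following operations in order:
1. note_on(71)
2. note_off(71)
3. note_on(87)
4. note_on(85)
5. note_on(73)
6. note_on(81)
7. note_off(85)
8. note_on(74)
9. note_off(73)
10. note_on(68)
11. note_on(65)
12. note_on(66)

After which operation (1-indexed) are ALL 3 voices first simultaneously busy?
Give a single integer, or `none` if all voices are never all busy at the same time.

Answer: 5

Derivation:
Op 1: note_on(71): voice 0 is free -> assigned | voices=[71 - -]
Op 2: note_off(71): free voice 0 | voices=[- - -]
Op 3: note_on(87): voice 0 is free -> assigned | voices=[87 - -]
Op 4: note_on(85): voice 1 is free -> assigned | voices=[87 85 -]
Op 5: note_on(73): voice 2 is free -> assigned | voices=[87 85 73]
Op 6: note_on(81): all voices busy, STEAL voice 0 (pitch 87, oldest) -> assign | voices=[81 85 73]
Op 7: note_off(85): free voice 1 | voices=[81 - 73]
Op 8: note_on(74): voice 1 is free -> assigned | voices=[81 74 73]
Op 9: note_off(73): free voice 2 | voices=[81 74 -]
Op 10: note_on(68): voice 2 is free -> assigned | voices=[81 74 68]
Op 11: note_on(65): all voices busy, STEAL voice 0 (pitch 81, oldest) -> assign | voices=[65 74 68]
Op 12: note_on(66): all voices busy, STEAL voice 1 (pitch 74, oldest) -> assign | voices=[65 66 68]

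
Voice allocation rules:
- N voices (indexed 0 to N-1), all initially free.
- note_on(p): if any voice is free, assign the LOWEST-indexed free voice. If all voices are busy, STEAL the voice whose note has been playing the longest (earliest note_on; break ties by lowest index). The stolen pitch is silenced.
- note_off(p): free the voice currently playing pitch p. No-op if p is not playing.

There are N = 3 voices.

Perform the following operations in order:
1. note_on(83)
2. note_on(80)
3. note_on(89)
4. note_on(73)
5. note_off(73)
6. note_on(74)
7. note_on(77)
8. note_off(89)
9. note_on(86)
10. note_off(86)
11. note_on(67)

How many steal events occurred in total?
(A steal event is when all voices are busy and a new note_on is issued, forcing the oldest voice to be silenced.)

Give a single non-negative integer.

Op 1: note_on(83): voice 0 is free -> assigned | voices=[83 - -]
Op 2: note_on(80): voice 1 is free -> assigned | voices=[83 80 -]
Op 3: note_on(89): voice 2 is free -> assigned | voices=[83 80 89]
Op 4: note_on(73): all voices busy, STEAL voice 0 (pitch 83, oldest) -> assign | voices=[73 80 89]
Op 5: note_off(73): free voice 0 | voices=[- 80 89]
Op 6: note_on(74): voice 0 is free -> assigned | voices=[74 80 89]
Op 7: note_on(77): all voices busy, STEAL voice 1 (pitch 80, oldest) -> assign | voices=[74 77 89]
Op 8: note_off(89): free voice 2 | voices=[74 77 -]
Op 9: note_on(86): voice 2 is free -> assigned | voices=[74 77 86]
Op 10: note_off(86): free voice 2 | voices=[74 77 -]
Op 11: note_on(67): voice 2 is free -> assigned | voices=[74 77 67]

Answer: 2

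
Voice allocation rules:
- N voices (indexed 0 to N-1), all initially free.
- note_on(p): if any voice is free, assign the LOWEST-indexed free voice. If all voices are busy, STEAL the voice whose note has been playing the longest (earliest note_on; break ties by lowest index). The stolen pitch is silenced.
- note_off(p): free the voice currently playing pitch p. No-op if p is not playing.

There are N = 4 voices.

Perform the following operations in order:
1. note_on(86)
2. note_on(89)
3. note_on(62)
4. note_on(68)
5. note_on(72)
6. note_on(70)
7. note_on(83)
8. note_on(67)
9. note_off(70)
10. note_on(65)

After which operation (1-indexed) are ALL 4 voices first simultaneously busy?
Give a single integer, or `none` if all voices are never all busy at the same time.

Op 1: note_on(86): voice 0 is free -> assigned | voices=[86 - - -]
Op 2: note_on(89): voice 1 is free -> assigned | voices=[86 89 - -]
Op 3: note_on(62): voice 2 is free -> assigned | voices=[86 89 62 -]
Op 4: note_on(68): voice 3 is free -> assigned | voices=[86 89 62 68]
Op 5: note_on(72): all voices busy, STEAL voice 0 (pitch 86, oldest) -> assign | voices=[72 89 62 68]
Op 6: note_on(70): all voices busy, STEAL voice 1 (pitch 89, oldest) -> assign | voices=[72 70 62 68]
Op 7: note_on(83): all voices busy, STEAL voice 2 (pitch 62, oldest) -> assign | voices=[72 70 83 68]
Op 8: note_on(67): all voices busy, STEAL voice 3 (pitch 68, oldest) -> assign | voices=[72 70 83 67]
Op 9: note_off(70): free voice 1 | voices=[72 - 83 67]
Op 10: note_on(65): voice 1 is free -> assigned | voices=[72 65 83 67]

Answer: 4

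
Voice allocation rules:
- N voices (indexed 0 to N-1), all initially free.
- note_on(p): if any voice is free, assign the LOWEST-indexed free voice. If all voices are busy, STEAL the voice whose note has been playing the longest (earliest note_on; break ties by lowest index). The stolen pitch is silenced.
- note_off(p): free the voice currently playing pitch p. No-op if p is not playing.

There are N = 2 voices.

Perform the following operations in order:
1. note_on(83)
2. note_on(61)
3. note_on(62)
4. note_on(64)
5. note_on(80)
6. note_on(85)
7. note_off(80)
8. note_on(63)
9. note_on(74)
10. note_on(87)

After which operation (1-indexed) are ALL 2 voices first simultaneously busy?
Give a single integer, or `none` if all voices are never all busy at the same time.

Op 1: note_on(83): voice 0 is free -> assigned | voices=[83 -]
Op 2: note_on(61): voice 1 is free -> assigned | voices=[83 61]
Op 3: note_on(62): all voices busy, STEAL voice 0 (pitch 83, oldest) -> assign | voices=[62 61]
Op 4: note_on(64): all voices busy, STEAL voice 1 (pitch 61, oldest) -> assign | voices=[62 64]
Op 5: note_on(80): all voices busy, STEAL voice 0 (pitch 62, oldest) -> assign | voices=[80 64]
Op 6: note_on(85): all voices busy, STEAL voice 1 (pitch 64, oldest) -> assign | voices=[80 85]
Op 7: note_off(80): free voice 0 | voices=[- 85]
Op 8: note_on(63): voice 0 is free -> assigned | voices=[63 85]
Op 9: note_on(74): all voices busy, STEAL voice 1 (pitch 85, oldest) -> assign | voices=[63 74]
Op 10: note_on(87): all voices busy, STEAL voice 0 (pitch 63, oldest) -> assign | voices=[87 74]

Answer: 2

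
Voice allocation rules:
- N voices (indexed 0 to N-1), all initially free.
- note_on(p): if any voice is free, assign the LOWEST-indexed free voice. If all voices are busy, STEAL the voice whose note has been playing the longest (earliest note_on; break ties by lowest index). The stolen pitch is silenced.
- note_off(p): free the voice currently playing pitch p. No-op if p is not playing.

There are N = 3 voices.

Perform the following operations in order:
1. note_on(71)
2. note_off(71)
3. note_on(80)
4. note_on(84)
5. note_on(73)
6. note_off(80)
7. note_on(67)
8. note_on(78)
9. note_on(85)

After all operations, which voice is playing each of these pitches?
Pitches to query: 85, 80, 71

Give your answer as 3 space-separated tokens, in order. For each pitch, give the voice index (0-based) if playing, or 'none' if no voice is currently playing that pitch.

Answer: 2 none none

Derivation:
Op 1: note_on(71): voice 0 is free -> assigned | voices=[71 - -]
Op 2: note_off(71): free voice 0 | voices=[- - -]
Op 3: note_on(80): voice 0 is free -> assigned | voices=[80 - -]
Op 4: note_on(84): voice 1 is free -> assigned | voices=[80 84 -]
Op 5: note_on(73): voice 2 is free -> assigned | voices=[80 84 73]
Op 6: note_off(80): free voice 0 | voices=[- 84 73]
Op 7: note_on(67): voice 0 is free -> assigned | voices=[67 84 73]
Op 8: note_on(78): all voices busy, STEAL voice 1 (pitch 84, oldest) -> assign | voices=[67 78 73]
Op 9: note_on(85): all voices busy, STEAL voice 2 (pitch 73, oldest) -> assign | voices=[67 78 85]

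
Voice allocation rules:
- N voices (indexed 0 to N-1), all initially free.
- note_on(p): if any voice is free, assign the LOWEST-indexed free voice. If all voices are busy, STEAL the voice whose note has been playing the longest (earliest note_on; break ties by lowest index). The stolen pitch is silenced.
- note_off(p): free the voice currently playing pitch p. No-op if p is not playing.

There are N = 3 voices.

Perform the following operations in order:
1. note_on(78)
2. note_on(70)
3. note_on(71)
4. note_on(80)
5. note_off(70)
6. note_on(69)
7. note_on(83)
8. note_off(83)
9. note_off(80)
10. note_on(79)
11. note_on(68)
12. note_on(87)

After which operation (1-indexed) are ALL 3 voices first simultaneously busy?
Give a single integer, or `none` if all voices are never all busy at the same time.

Op 1: note_on(78): voice 0 is free -> assigned | voices=[78 - -]
Op 2: note_on(70): voice 1 is free -> assigned | voices=[78 70 -]
Op 3: note_on(71): voice 2 is free -> assigned | voices=[78 70 71]
Op 4: note_on(80): all voices busy, STEAL voice 0 (pitch 78, oldest) -> assign | voices=[80 70 71]
Op 5: note_off(70): free voice 1 | voices=[80 - 71]
Op 6: note_on(69): voice 1 is free -> assigned | voices=[80 69 71]
Op 7: note_on(83): all voices busy, STEAL voice 2 (pitch 71, oldest) -> assign | voices=[80 69 83]
Op 8: note_off(83): free voice 2 | voices=[80 69 -]
Op 9: note_off(80): free voice 0 | voices=[- 69 -]
Op 10: note_on(79): voice 0 is free -> assigned | voices=[79 69 -]
Op 11: note_on(68): voice 2 is free -> assigned | voices=[79 69 68]
Op 12: note_on(87): all voices busy, STEAL voice 1 (pitch 69, oldest) -> assign | voices=[79 87 68]

Answer: 3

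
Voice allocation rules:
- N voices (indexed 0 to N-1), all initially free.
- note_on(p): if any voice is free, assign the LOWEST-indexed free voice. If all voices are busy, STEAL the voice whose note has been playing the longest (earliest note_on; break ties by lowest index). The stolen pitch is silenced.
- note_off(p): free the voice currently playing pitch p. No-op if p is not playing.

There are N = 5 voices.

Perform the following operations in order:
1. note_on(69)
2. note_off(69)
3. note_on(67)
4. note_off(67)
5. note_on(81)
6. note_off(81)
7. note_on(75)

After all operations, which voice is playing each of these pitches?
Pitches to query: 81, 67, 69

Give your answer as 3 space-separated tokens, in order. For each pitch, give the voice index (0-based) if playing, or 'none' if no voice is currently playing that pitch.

Op 1: note_on(69): voice 0 is free -> assigned | voices=[69 - - - -]
Op 2: note_off(69): free voice 0 | voices=[- - - - -]
Op 3: note_on(67): voice 0 is free -> assigned | voices=[67 - - - -]
Op 4: note_off(67): free voice 0 | voices=[- - - - -]
Op 5: note_on(81): voice 0 is free -> assigned | voices=[81 - - - -]
Op 6: note_off(81): free voice 0 | voices=[- - - - -]
Op 7: note_on(75): voice 0 is free -> assigned | voices=[75 - - - -]

Answer: none none none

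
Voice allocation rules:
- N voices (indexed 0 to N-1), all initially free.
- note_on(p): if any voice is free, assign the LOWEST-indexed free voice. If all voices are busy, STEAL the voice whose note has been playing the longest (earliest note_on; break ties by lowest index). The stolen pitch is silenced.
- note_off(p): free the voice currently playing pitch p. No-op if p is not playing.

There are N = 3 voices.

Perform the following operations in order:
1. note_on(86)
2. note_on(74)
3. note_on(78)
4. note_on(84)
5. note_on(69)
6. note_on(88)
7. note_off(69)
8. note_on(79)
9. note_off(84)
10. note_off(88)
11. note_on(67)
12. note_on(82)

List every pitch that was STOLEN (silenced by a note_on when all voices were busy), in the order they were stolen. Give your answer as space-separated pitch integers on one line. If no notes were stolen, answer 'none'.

Op 1: note_on(86): voice 0 is free -> assigned | voices=[86 - -]
Op 2: note_on(74): voice 1 is free -> assigned | voices=[86 74 -]
Op 3: note_on(78): voice 2 is free -> assigned | voices=[86 74 78]
Op 4: note_on(84): all voices busy, STEAL voice 0 (pitch 86, oldest) -> assign | voices=[84 74 78]
Op 5: note_on(69): all voices busy, STEAL voice 1 (pitch 74, oldest) -> assign | voices=[84 69 78]
Op 6: note_on(88): all voices busy, STEAL voice 2 (pitch 78, oldest) -> assign | voices=[84 69 88]
Op 7: note_off(69): free voice 1 | voices=[84 - 88]
Op 8: note_on(79): voice 1 is free -> assigned | voices=[84 79 88]
Op 9: note_off(84): free voice 0 | voices=[- 79 88]
Op 10: note_off(88): free voice 2 | voices=[- 79 -]
Op 11: note_on(67): voice 0 is free -> assigned | voices=[67 79 -]
Op 12: note_on(82): voice 2 is free -> assigned | voices=[67 79 82]

Answer: 86 74 78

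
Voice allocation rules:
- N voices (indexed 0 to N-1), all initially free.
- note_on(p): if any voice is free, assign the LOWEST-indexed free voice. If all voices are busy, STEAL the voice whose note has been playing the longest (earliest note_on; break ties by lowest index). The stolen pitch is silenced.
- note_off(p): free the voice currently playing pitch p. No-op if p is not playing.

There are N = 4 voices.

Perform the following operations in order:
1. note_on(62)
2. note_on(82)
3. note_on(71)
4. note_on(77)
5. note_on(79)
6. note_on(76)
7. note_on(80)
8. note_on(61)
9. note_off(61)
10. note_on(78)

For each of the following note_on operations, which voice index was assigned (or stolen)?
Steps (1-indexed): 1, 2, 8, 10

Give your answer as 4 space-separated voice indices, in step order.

Op 1: note_on(62): voice 0 is free -> assigned | voices=[62 - - -]
Op 2: note_on(82): voice 1 is free -> assigned | voices=[62 82 - -]
Op 3: note_on(71): voice 2 is free -> assigned | voices=[62 82 71 -]
Op 4: note_on(77): voice 3 is free -> assigned | voices=[62 82 71 77]
Op 5: note_on(79): all voices busy, STEAL voice 0 (pitch 62, oldest) -> assign | voices=[79 82 71 77]
Op 6: note_on(76): all voices busy, STEAL voice 1 (pitch 82, oldest) -> assign | voices=[79 76 71 77]
Op 7: note_on(80): all voices busy, STEAL voice 2 (pitch 71, oldest) -> assign | voices=[79 76 80 77]
Op 8: note_on(61): all voices busy, STEAL voice 3 (pitch 77, oldest) -> assign | voices=[79 76 80 61]
Op 9: note_off(61): free voice 3 | voices=[79 76 80 -]
Op 10: note_on(78): voice 3 is free -> assigned | voices=[79 76 80 78]

Answer: 0 1 3 3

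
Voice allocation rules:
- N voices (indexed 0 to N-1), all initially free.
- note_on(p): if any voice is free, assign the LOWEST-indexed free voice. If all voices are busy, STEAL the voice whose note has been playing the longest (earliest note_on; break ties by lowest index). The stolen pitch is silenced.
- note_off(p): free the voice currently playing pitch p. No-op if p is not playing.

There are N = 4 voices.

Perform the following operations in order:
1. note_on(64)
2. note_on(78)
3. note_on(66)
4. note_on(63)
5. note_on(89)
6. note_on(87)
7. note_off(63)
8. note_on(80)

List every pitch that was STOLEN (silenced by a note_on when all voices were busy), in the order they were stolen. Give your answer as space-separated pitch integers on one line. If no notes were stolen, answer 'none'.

Answer: 64 78

Derivation:
Op 1: note_on(64): voice 0 is free -> assigned | voices=[64 - - -]
Op 2: note_on(78): voice 1 is free -> assigned | voices=[64 78 - -]
Op 3: note_on(66): voice 2 is free -> assigned | voices=[64 78 66 -]
Op 4: note_on(63): voice 3 is free -> assigned | voices=[64 78 66 63]
Op 5: note_on(89): all voices busy, STEAL voice 0 (pitch 64, oldest) -> assign | voices=[89 78 66 63]
Op 6: note_on(87): all voices busy, STEAL voice 1 (pitch 78, oldest) -> assign | voices=[89 87 66 63]
Op 7: note_off(63): free voice 3 | voices=[89 87 66 -]
Op 8: note_on(80): voice 3 is free -> assigned | voices=[89 87 66 80]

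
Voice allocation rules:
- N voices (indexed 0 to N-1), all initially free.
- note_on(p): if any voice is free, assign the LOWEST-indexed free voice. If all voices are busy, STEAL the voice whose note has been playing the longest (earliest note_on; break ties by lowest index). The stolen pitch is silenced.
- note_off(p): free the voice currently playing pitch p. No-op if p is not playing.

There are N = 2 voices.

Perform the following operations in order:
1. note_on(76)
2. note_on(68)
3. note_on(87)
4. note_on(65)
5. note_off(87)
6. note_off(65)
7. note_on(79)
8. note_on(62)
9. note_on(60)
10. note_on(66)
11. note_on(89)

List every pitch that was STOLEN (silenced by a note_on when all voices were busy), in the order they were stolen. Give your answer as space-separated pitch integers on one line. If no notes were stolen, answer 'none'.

Op 1: note_on(76): voice 0 is free -> assigned | voices=[76 -]
Op 2: note_on(68): voice 1 is free -> assigned | voices=[76 68]
Op 3: note_on(87): all voices busy, STEAL voice 0 (pitch 76, oldest) -> assign | voices=[87 68]
Op 4: note_on(65): all voices busy, STEAL voice 1 (pitch 68, oldest) -> assign | voices=[87 65]
Op 5: note_off(87): free voice 0 | voices=[- 65]
Op 6: note_off(65): free voice 1 | voices=[- -]
Op 7: note_on(79): voice 0 is free -> assigned | voices=[79 -]
Op 8: note_on(62): voice 1 is free -> assigned | voices=[79 62]
Op 9: note_on(60): all voices busy, STEAL voice 0 (pitch 79, oldest) -> assign | voices=[60 62]
Op 10: note_on(66): all voices busy, STEAL voice 1 (pitch 62, oldest) -> assign | voices=[60 66]
Op 11: note_on(89): all voices busy, STEAL voice 0 (pitch 60, oldest) -> assign | voices=[89 66]

Answer: 76 68 79 62 60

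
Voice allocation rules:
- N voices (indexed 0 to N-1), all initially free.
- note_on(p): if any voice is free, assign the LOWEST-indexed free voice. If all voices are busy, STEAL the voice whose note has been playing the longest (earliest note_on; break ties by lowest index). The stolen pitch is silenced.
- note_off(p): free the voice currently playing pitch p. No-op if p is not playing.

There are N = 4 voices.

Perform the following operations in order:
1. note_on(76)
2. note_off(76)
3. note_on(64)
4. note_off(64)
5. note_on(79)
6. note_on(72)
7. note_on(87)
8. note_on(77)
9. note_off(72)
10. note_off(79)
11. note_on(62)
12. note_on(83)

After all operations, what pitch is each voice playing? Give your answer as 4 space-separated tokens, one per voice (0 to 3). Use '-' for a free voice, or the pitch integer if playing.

Op 1: note_on(76): voice 0 is free -> assigned | voices=[76 - - -]
Op 2: note_off(76): free voice 0 | voices=[- - - -]
Op 3: note_on(64): voice 0 is free -> assigned | voices=[64 - - -]
Op 4: note_off(64): free voice 0 | voices=[- - - -]
Op 5: note_on(79): voice 0 is free -> assigned | voices=[79 - - -]
Op 6: note_on(72): voice 1 is free -> assigned | voices=[79 72 - -]
Op 7: note_on(87): voice 2 is free -> assigned | voices=[79 72 87 -]
Op 8: note_on(77): voice 3 is free -> assigned | voices=[79 72 87 77]
Op 9: note_off(72): free voice 1 | voices=[79 - 87 77]
Op 10: note_off(79): free voice 0 | voices=[- - 87 77]
Op 11: note_on(62): voice 0 is free -> assigned | voices=[62 - 87 77]
Op 12: note_on(83): voice 1 is free -> assigned | voices=[62 83 87 77]

Answer: 62 83 87 77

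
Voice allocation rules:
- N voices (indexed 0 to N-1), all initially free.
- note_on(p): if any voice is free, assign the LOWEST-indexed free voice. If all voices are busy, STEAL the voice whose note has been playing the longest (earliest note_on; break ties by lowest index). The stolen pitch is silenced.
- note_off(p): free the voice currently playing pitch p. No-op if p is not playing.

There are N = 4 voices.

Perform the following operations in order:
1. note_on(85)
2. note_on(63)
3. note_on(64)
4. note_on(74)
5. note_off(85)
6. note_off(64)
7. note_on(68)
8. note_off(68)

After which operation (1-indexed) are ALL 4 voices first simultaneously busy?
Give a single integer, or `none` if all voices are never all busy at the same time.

Op 1: note_on(85): voice 0 is free -> assigned | voices=[85 - - -]
Op 2: note_on(63): voice 1 is free -> assigned | voices=[85 63 - -]
Op 3: note_on(64): voice 2 is free -> assigned | voices=[85 63 64 -]
Op 4: note_on(74): voice 3 is free -> assigned | voices=[85 63 64 74]
Op 5: note_off(85): free voice 0 | voices=[- 63 64 74]
Op 6: note_off(64): free voice 2 | voices=[- 63 - 74]
Op 7: note_on(68): voice 0 is free -> assigned | voices=[68 63 - 74]
Op 8: note_off(68): free voice 0 | voices=[- 63 - 74]

Answer: 4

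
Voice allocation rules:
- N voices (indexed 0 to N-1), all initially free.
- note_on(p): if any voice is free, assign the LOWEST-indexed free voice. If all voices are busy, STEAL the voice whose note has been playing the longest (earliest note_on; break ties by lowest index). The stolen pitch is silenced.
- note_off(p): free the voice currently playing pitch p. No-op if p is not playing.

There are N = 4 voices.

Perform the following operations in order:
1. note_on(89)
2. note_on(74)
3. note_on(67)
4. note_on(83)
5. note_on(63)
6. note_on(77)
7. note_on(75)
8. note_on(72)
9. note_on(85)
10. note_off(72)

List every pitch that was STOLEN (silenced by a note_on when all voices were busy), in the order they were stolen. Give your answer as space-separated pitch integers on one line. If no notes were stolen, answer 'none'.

Answer: 89 74 67 83 63

Derivation:
Op 1: note_on(89): voice 0 is free -> assigned | voices=[89 - - -]
Op 2: note_on(74): voice 1 is free -> assigned | voices=[89 74 - -]
Op 3: note_on(67): voice 2 is free -> assigned | voices=[89 74 67 -]
Op 4: note_on(83): voice 3 is free -> assigned | voices=[89 74 67 83]
Op 5: note_on(63): all voices busy, STEAL voice 0 (pitch 89, oldest) -> assign | voices=[63 74 67 83]
Op 6: note_on(77): all voices busy, STEAL voice 1 (pitch 74, oldest) -> assign | voices=[63 77 67 83]
Op 7: note_on(75): all voices busy, STEAL voice 2 (pitch 67, oldest) -> assign | voices=[63 77 75 83]
Op 8: note_on(72): all voices busy, STEAL voice 3 (pitch 83, oldest) -> assign | voices=[63 77 75 72]
Op 9: note_on(85): all voices busy, STEAL voice 0 (pitch 63, oldest) -> assign | voices=[85 77 75 72]
Op 10: note_off(72): free voice 3 | voices=[85 77 75 -]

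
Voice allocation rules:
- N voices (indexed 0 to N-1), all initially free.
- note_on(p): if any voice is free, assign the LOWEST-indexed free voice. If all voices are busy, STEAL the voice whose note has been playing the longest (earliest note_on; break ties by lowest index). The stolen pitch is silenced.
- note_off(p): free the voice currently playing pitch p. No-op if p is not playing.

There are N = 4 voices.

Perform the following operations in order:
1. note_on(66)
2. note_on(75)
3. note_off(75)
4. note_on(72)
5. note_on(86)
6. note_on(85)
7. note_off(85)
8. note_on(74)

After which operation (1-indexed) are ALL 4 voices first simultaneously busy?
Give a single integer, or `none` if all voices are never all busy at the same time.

Op 1: note_on(66): voice 0 is free -> assigned | voices=[66 - - -]
Op 2: note_on(75): voice 1 is free -> assigned | voices=[66 75 - -]
Op 3: note_off(75): free voice 1 | voices=[66 - - -]
Op 4: note_on(72): voice 1 is free -> assigned | voices=[66 72 - -]
Op 5: note_on(86): voice 2 is free -> assigned | voices=[66 72 86 -]
Op 6: note_on(85): voice 3 is free -> assigned | voices=[66 72 86 85]
Op 7: note_off(85): free voice 3 | voices=[66 72 86 -]
Op 8: note_on(74): voice 3 is free -> assigned | voices=[66 72 86 74]

Answer: 6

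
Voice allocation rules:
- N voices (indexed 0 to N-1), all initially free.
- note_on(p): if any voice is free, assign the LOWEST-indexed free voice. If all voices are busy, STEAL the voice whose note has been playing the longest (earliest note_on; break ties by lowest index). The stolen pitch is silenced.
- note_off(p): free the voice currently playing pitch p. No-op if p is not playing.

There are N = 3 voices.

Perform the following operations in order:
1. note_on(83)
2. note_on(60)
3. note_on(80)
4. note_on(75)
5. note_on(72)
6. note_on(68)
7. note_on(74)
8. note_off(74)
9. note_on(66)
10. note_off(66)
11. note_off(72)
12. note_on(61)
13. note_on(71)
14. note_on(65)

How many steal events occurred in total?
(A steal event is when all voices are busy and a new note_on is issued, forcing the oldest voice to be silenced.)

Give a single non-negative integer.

Answer: 5

Derivation:
Op 1: note_on(83): voice 0 is free -> assigned | voices=[83 - -]
Op 2: note_on(60): voice 1 is free -> assigned | voices=[83 60 -]
Op 3: note_on(80): voice 2 is free -> assigned | voices=[83 60 80]
Op 4: note_on(75): all voices busy, STEAL voice 0 (pitch 83, oldest) -> assign | voices=[75 60 80]
Op 5: note_on(72): all voices busy, STEAL voice 1 (pitch 60, oldest) -> assign | voices=[75 72 80]
Op 6: note_on(68): all voices busy, STEAL voice 2 (pitch 80, oldest) -> assign | voices=[75 72 68]
Op 7: note_on(74): all voices busy, STEAL voice 0 (pitch 75, oldest) -> assign | voices=[74 72 68]
Op 8: note_off(74): free voice 0 | voices=[- 72 68]
Op 9: note_on(66): voice 0 is free -> assigned | voices=[66 72 68]
Op 10: note_off(66): free voice 0 | voices=[- 72 68]
Op 11: note_off(72): free voice 1 | voices=[- - 68]
Op 12: note_on(61): voice 0 is free -> assigned | voices=[61 - 68]
Op 13: note_on(71): voice 1 is free -> assigned | voices=[61 71 68]
Op 14: note_on(65): all voices busy, STEAL voice 2 (pitch 68, oldest) -> assign | voices=[61 71 65]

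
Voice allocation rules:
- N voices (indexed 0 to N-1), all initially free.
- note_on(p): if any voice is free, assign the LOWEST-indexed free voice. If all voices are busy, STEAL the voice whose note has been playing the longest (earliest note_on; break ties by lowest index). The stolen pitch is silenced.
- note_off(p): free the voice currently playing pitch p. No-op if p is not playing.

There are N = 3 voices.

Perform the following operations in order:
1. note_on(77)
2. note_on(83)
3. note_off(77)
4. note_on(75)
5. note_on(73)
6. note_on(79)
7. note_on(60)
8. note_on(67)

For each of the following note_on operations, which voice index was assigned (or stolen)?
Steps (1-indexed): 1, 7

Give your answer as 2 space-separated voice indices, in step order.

Answer: 0 0

Derivation:
Op 1: note_on(77): voice 0 is free -> assigned | voices=[77 - -]
Op 2: note_on(83): voice 1 is free -> assigned | voices=[77 83 -]
Op 3: note_off(77): free voice 0 | voices=[- 83 -]
Op 4: note_on(75): voice 0 is free -> assigned | voices=[75 83 -]
Op 5: note_on(73): voice 2 is free -> assigned | voices=[75 83 73]
Op 6: note_on(79): all voices busy, STEAL voice 1 (pitch 83, oldest) -> assign | voices=[75 79 73]
Op 7: note_on(60): all voices busy, STEAL voice 0 (pitch 75, oldest) -> assign | voices=[60 79 73]
Op 8: note_on(67): all voices busy, STEAL voice 2 (pitch 73, oldest) -> assign | voices=[60 79 67]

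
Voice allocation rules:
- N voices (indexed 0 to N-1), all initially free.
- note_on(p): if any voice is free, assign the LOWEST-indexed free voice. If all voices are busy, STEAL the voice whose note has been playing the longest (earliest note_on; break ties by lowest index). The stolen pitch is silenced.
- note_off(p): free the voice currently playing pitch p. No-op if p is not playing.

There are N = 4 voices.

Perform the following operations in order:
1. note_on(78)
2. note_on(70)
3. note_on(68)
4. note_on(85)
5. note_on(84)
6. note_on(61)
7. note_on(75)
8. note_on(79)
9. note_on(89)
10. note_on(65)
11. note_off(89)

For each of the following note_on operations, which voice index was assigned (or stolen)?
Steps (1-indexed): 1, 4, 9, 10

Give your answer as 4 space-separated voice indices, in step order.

Op 1: note_on(78): voice 0 is free -> assigned | voices=[78 - - -]
Op 2: note_on(70): voice 1 is free -> assigned | voices=[78 70 - -]
Op 3: note_on(68): voice 2 is free -> assigned | voices=[78 70 68 -]
Op 4: note_on(85): voice 3 is free -> assigned | voices=[78 70 68 85]
Op 5: note_on(84): all voices busy, STEAL voice 0 (pitch 78, oldest) -> assign | voices=[84 70 68 85]
Op 6: note_on(61): all voices busy, STEAL voice 1 (pitch 70, oldest) -> assign | voices=[84 61 68 85]
Op 7: note_on(75): all voices busy, STEAL voice 2 (pitch 68, oldest) -> assign | voices=[84 61 75 85]
Op 8: note_on(79): all voices busy, STEAL voice 3 (pitch 85, oldest) -> assign | voices=[84 61 75 79]
Op 9: note_on(89): all voices busy, STEAL voice 0 (pitch 84, oldest) -> assign | voices=[89 61 75 79]
Op 10: note_on(65): all voices busy, STEAL voice 1 (pitch 61, oldest) -> assign | voices=[89 65 75 79]
Op 11: note_off(89): free voice 0 | voices=[- 65 75 79]

Answer: 0 3 0 1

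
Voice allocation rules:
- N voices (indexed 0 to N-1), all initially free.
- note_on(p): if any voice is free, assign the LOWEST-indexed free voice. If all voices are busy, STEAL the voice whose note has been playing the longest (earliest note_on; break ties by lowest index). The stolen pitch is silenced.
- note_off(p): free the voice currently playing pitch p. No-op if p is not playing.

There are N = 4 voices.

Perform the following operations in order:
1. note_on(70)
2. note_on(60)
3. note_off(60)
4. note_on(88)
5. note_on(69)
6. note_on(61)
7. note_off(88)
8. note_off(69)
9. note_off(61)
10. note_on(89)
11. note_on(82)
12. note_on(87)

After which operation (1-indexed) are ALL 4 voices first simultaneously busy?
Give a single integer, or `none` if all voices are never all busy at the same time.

Answer: 6

Derivation:
Op 1: note_on(70): voice 0 is free -> assigned | voices=[70 - - -]
Op 2: note_on(60): voice 1 is free -> assigned | voices=[70 60 - -]
Op 3: note_off(60): free voice 1 | voices=[70 - - -]
Op 4: note_on(88): voice 1 is free -> assigned | voices=[70 88 - -]
Op 5: note_on(69): voice 2 is free -> assigned | voices=[70 88 69 -]
Op 6: note_on(61): voice 3 is free -> assigned | voices=[70 88 69 61]
Op 7: note_off(88): free voice 1 | voices=[70 - 69 61]
Op 8: note_off(69): free voice 2 | voices=[70 - - 61]
Op 9: note_off(61): free voice 3 | voices=[70 - - -]
Op 10: note_on(89): voice 1 is free -> assigned | voices=[70 89 - -]
Op 11: note_on(82): voice 2 is free -> assigned | voices=[70 89 82 -]
Op 12: note_on(87): voice 3 is free -> assigned | voices=[70 89 82 87]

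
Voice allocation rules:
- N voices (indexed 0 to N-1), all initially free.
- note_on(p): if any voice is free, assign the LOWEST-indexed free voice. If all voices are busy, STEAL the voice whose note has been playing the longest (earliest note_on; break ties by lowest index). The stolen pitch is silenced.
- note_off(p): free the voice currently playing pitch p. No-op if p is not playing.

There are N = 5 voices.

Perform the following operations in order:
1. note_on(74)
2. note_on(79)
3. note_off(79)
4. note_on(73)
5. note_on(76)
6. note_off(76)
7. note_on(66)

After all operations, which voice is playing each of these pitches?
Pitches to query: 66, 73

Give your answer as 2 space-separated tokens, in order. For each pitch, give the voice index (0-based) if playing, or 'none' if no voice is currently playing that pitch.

Op 1: note_on(74): voice 0 is free -> assigned | voices=[74 - - - -]
Op 2: note_on(79): voice 1 is free -> assigned | voices=[74 79 - - -]
Op 3: note_off(79): free voice 1 | voices=[74 - - - -]
Op 4: note_on(73): voice 1 is free -> assigned | voices=[74 73 - - -]
Op 5: note_on(76): voice 2 is free -> assigned | voices=[74 73 76 - -]
Op 6: note_off(76): free voice 2 | voices=[74 73 - - -]
Op 7: note_on(66): voice 2 is free -> assigned | voices=[74 73 66 - -]

Answer: 2 1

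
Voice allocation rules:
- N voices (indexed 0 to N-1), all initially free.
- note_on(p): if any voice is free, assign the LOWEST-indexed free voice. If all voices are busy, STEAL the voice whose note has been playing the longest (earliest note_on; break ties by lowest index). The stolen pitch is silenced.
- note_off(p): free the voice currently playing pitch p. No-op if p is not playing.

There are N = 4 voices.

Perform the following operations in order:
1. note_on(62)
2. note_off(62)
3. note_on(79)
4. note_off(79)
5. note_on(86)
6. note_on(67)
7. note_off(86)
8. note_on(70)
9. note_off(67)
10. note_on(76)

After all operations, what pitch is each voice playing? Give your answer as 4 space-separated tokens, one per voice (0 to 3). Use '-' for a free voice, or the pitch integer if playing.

Op 1: note_on(62): voice 0 is free -> assigned | voices=[62 - - -]
Op 2: note_off(62): free voice 0 | voices=[- - - -]
Op 3: note_on(79): voice 0 is free -> assigned | voices=[79 - - -]
Op 4: note_off(79): free voice 0 | voices=[- - - -]
Op 5: note_on(86): voice 0 is free -> assigned | voices=[86 - - -]
Op 6: note_on(67): voice 1 is free -> assigned | voices=[86 67 - -]
Op 7: note_off(86): free voice 0 | voices=[- 67 - -]
Op 8: note_on(70): voice 0 is free -> assigned | voices=[70 67 - -]
Op 9: note_off(67): free voice 1 | voices=[70 - - -]
Op 10: note_on(76): voice 1 is free -> assigned | voices=[70 76 - -]

Answer: 70 76 - -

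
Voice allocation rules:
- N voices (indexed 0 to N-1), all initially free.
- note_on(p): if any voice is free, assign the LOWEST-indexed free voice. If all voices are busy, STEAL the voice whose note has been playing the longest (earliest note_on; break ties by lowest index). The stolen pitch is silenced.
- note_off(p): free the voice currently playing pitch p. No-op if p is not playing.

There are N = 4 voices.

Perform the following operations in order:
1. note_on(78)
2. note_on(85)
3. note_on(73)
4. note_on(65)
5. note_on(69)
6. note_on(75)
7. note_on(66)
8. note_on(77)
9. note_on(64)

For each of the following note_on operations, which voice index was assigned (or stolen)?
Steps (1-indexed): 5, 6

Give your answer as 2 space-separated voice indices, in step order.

Op 1: note_on(78): voice 0 is free -> assigned | voices=[78 - - -]
Op 2: note_on(85): voice 1 is free -> assigned | voices=[78 85 - -]
Op 3: note_on(73): voice 2 is free -> assigned | voices=[78 85 73 -]
Op 4: note_on(65): voice 3 is free -> assigned | voices=[78 85 73 65]
Op 5: note_on(69): all voices busy, STEAL voice 0 (pitch 78, oldest) -> assign | voices=[69 85 73 65]
Op 6: note_on(75): all voices busy, STEAL voice 1 (pitch 85, oldest) -> assign | voices=[69 75 73 65]
Op 7: note_on(66): all voices busy, STEAL voice 2 (pitch 73, oldest) -> assign | voices=[69 75 66 65]
Op 8: note_on(77): all voices busy, STEAL voice 3 (pitch 65, oldest) -> assign | voices=[69 75 66 77]
Op 9: note_on(64): all voices busy, STEAL voice 0 (pitch 69, oldest) -> assign | voices=[64 75 66 77]

Answer: 0 1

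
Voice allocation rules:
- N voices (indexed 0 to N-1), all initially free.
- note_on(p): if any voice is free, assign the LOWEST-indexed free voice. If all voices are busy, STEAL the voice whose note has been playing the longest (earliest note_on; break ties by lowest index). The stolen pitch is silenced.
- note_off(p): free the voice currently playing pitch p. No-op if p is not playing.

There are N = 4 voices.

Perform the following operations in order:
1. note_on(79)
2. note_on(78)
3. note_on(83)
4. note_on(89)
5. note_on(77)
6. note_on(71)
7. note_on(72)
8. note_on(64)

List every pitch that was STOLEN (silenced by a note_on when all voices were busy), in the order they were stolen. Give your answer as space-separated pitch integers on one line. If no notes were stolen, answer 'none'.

Op 1: note_on(79): voice 0 is free -> assigned | voices=[79 - - -]
Op 2: note_on(78): voice 1 is free -> assigned | voices=[79 78 - -]
Op 3: note_on(83): voice 2 is free -> assigned | voices=[79 78 83 -]
Op 4: note_on(89): voice 3 is free -> assigned | voices=[79 78 83 89]
Op 5: note_on(77): all voices busy, STEAL voice 0 (pitch 79, oldest) -> assign | voices=[77 78 83 89]
Op 6: note_on(71): all voices busy, STEAL voice 1 (pitch 78, oldest) -> assign | voices=[77 71 83 89]
Op 7: note_on(72): all voices busy, STEAL voice 2 (pitch 83, oldest) -> assign | voices=[77 71 72 89]
Op 8: note_on(64): all voices busy, STEAL voice 3 (pitch 89, oldest) -> assign | voices=[77 71 72 64]

Answer: 79 78 83 89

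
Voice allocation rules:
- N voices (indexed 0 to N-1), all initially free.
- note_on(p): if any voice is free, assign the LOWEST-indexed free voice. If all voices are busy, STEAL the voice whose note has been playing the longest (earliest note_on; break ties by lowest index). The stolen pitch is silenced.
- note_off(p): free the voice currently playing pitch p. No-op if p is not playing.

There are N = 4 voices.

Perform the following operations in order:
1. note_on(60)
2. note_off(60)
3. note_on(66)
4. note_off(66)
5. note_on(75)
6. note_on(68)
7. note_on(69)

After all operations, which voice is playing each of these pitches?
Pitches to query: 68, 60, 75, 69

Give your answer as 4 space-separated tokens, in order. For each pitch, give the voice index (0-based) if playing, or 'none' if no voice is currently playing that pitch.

Op 1: note_on(60): voice 0 is free -> assigned | voices=[60 - - -]
Op 2: note_off(60): free voice 0 | voices=[- - - -]
Op 3: note_on(66): voice 0 is free -> assigned | voices=[66 - - -]
Op 4: note_off(66): free voice 0 | voices=[- - - -]
Op 5: note_on(75): voice 0 is free -> assigned | voices=[75 - - -]
Op 6: note_on(68): voice 1 is free -> assigned | voices=[75 68 - -]
Op 7: note_on(69): voice 2 is free -> assigned | voices=[75 68 69 -]

Answer: 1 none 0 2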